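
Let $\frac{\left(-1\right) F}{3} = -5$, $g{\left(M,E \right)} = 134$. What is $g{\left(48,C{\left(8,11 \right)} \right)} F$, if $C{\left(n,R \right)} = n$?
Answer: $2010$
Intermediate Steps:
$F = 15$ ($F = \left(-3\right) \left(-5\right) = 15$)
$g{\left(48,C{\left(8,11 \right)} \right)} F = 134 \cdot 15 = 2010$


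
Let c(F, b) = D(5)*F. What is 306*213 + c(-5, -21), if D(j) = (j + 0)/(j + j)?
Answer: 130351/2 ≈ 65176.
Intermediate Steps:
D(j) = ½ (D(j) = j/((2*j)) = j*(1/(2*j)) = ½)
c(F, b) = F/2
306*213 + c(-5, -21) = 306*213 + (½)*(-5) = 65178 - 5/2 = 130351/2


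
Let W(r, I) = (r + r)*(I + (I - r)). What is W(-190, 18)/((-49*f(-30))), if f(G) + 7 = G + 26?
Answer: -85880/539 ≈ -159.33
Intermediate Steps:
f(G) = 19 + G (f(G) = -7 + (G + 26) = -7 + (26 + G) = 19 + G)
W(r, I) = 2*r*(-r + 2*I) (W(r, I) = (2*r)*(-r + 2*I) = 2*r*(-r + 2*I))
W(-190, 18)/((-49*f(-30))) = (2*(-190)*(-1*(-190) + 2*18))/((-49*(19 - 30))) = (2*(-190)*(190 + 36))/((-49*(-11))) = (2*(-190)*226)/539 = -85880*1/539 = -85880/539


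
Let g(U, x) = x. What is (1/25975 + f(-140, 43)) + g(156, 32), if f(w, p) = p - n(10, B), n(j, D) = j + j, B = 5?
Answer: 1428626/25975 ≈ 55.000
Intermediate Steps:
n(j, D) = 2*j
f(w, p) = -20 + p (f(w, p) = p - 2*10 = p - 1*20 = p - 20 = -20 + p)
(1/25975 + f(-140, 43)) + g(156, 32) = (1/25975 + (-20 + 43)) + 32 = (1/25975 + 23) + 32 = 597426/25975 + 32 = 1428626/25975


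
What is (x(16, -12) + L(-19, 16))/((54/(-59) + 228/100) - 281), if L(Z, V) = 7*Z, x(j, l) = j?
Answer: 172575/412462 ≈ 0.41840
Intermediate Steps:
(x(16, -12) + L(-19, 16))/((54/(-59) + 228/100) - 281) = (16 + 7*(-19))/((54/(-59) + 228/100) - 281) = (16 - 133)/((54*(-1/59) + 228*(1/100)) - 281) = -117/((-54/59 + 57/25) - 281) = -117/(2013/1475 - 281) = -117/(-412462/1475) = -117*(-1475/412462) = 172575/412462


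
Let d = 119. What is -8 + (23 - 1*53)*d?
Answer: -3578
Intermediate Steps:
-8 + (23 - 1*53)*d = -8 + (23 - 1*53)*119 = -8 + (23 - 53)*119 = -8 - 30*119 = -8 - 3570 = -3578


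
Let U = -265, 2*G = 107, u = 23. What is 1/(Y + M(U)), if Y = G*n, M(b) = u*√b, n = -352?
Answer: -18832/354784409 - 23*I*√265/354784409 ≈ -5.308e-5 - 1.0553e-6*I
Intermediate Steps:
G = 107/2 (G = (½)*107 = 107/2 ≈ 53.500)
M(b) = 23*√b
Y = -18832 (Y = (107/2)*(-352) = -18832)
1/(Y + M(U)) = 1/(-18832 + 23*√(-265)) = 1/(-18832 + 23*(I*√265)) = 1/(-18832 + 23*I*√265)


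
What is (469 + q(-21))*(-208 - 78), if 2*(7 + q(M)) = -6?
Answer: -131274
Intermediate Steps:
q(M) = -10 (q(M) = -7 + (½)*(-6) = -7 - 3 = -10)
(469 + q(-21))*(-208 - 78) = (469 - 10)*(-208 - 78) = 459*(-286) = -131274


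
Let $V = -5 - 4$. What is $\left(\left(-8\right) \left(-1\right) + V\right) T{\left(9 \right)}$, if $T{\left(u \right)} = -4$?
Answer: $4$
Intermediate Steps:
$V = -9$ ($V = -5 - 4 = -9$)
$\left(\left(-8\right) \left(-1\right) + V\right) T{\left(9 \right)} = \left(\left(-8\right) \left(-1\right) - 9\right) \left(-4\right) = \left(8 - 9\right) \left(-4\right) = \left(-1\right) \left(-4\right) = 4$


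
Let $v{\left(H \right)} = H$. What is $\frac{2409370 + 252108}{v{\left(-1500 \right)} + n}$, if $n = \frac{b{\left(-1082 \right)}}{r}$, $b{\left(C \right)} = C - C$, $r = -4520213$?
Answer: $- \frac{1330739}{750} \approx -1774.3$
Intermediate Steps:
$b{\left(C \right)} = 0$
$n = 0$ ($n = \frac{0}{-4520213} = 0 \left(- \frac{1}{4520213}\right) = 0$)
$\frac{2409370 + 252108}{v{\left(-1500 \right)} + n} = \frac{2409370 + 252108}{-1500 + 0} = \frac{2661478}{-1500} = 2661478 \left(- \frac{1}{1500}\right) = - \frac{1330739}{750}$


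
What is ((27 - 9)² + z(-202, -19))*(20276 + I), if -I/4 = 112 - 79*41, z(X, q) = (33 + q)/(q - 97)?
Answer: 307923720/29 ≈ 1.0618e+7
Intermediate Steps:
z(X, q) = (33 + q)/(-97 + q)
I = 12508 (I = -4*(112 - 79*41) = -4*(112 - 3239) = -4*(-3127) = 12508)
((27 - 9)² + z(-202, -19))*(20276 + I) = ((27 - 9)² + (33 - 19)/(-97 - 19))*(20276 + 12508) = (18² + 14/(-116))*32784 = (324 - 1/116*14)*32784 = (324 - 7/58)*32784 = (18785/58)*32784 = 307923720/29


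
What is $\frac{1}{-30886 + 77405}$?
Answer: $\frac{1}{46519} \approx 2.1497 \cdot 10^{-5}$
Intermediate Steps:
$\frac{1}{-30886 + 77405} = \frac{1}{46519}$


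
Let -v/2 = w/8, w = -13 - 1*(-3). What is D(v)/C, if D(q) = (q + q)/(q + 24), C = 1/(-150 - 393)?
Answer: -5430/53 ≈ -102.45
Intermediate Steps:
w = -10 (w = -13 + 3 = -10)
C = -1/543 (C = 1/(-543) = -1/543 ≈ -0.0018416)
v = 5/2 (v = -(-20)/8 = -2*(-5/4) = 5/2 ≈ 2.5000)
D(q) = 2*q/(24 + q) (D(q) = (2*q)/(24 + q) = 2*q/(24 + q))
D(v)/C = (2*(5/2)/(24 + 5/2))/(-1/543) = (2*(5/2)/(53/2))*(-543) = (2*(5/2)*(2/53))*(-543) = (10/53)*(-543) = -5430/53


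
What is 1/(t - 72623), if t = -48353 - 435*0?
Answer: -1/120976 ≈ -8.2661e-6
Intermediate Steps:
t = -48353 (t = -48353 - 1*0 = -48353 + 0 = -48353)
1/(t - 72623) = 1/(-48353 - 72623) = 1/(-120976) = -1/120976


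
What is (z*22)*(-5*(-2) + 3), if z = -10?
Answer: -2860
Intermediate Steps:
(z*22)*(-5*(-2) + 3) = (-10*22)*(-5*(-2) + 3) = -220*(10 + 3) = -220*13 = -2860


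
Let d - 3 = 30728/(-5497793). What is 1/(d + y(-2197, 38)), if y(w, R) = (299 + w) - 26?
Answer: -5497793/10561291081 ≈ -0.00052056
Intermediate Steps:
y(w, R) = 273 + w
d = 16462651/5497793 (d = 3 + 30728/(-5497793) = 3 + 30728*(-1/5497793) = 3 - 30728/5497793 = 16462651/5497793 ≈ 2.9944)
1/(d + y(-2197, 38)) = 1/(16462651/5497793 + (273 - 2197)) = 1/(16462651/5497793 - 1924) = 1/(-10561291081/5497793) = -5497793/10561291081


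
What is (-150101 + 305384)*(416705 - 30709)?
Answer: 59938616868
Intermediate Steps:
(-150101 + 305384)*(416705 - 30709) = 155283*385996 = 59938616868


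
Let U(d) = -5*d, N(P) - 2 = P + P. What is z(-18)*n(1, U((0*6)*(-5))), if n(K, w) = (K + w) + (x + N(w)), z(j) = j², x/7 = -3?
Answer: -5832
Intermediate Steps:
N(P) = 2 + 2*P (N(P) = 2 + (P + P) = 2 + 2*P)
x = -21 (x = 7*(-3) = -21)
n(K, w) = -19 + K + 3*w (n(K, w) = (K + w) + (-21 + (2 + 2*w)) = (K + w) + (-19 + 2*w) = -19 + K + 3*w)
z(-18)*n(1, U((0*6)*(-5))) = (-18)²*(-19 + 1 + 3*(-5*0*6*(-5))) = 324*(-19 + 1 + 3*(-0*(-5))) = 324*(-19 + 1 + 3*(-5*0)) = 324*(-19 + 1 + 3*0) = 324*(-19 + 1 + 0) = 324*(-18) = -5832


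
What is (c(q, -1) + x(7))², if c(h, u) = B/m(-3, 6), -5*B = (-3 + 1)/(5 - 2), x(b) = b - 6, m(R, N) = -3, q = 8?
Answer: 1849/2025 ≈ 0.91309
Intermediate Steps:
x(b) = -6 + b
B = 2/15 (B = -(-3 + 1)/(5*(5 - 2)) = -(-2)/(5*3) = -⅕*(-⅔) = 2/15 ≈ 0.13333)
c(h, u) = -2/45 (c(h, u) = (2/15)/(-3) = (2/15)*(-⅓) = -2/45)
(c(q, -1) + x(7))² = (-2/45 + (-6 + 7))² = (-2/45 + 1)² = (43/45)² = 1849/2025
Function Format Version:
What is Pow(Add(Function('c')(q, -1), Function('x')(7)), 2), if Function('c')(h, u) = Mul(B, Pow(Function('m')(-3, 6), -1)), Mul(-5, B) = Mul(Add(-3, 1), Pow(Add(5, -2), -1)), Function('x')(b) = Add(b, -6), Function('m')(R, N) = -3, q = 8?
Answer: Rational(1849, 2025) ≈ 0.91309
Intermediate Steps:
Function('x')(b) = Add(-6, b)
B = Rational(2, 15) (B = Mul(Rational(-1, 5), Mul(Add(-3, 1), Pow(Add(5, -2), -1))) = Mul(Rational(-1, 5), Mul(-2, Pow(3, -1))) = Mul(Rational(-1, 5), Mul(-2, Rational(1, 3))) = Mul(Rational(-1, 5), Rational(-2, 3)) = Rational(2, 15) ≈ 0.13333)
Function('c')(h, u) = Rational(-2, 45) (Function('c')(h, u) = Mul(Rational(2, 15), Pow(-3, -1)) = Mul(Rational(2, 15), Rational(-1, 3)) = Rational(-2, 45))
Pow(Add(Function('c')(q, -1), Function('x')(7)), 2) = Pow(Add(Rational(-2, 45), Add(-6, 7)), 2) = Pow(Add(Rational(-2, 45), 1), 2) = Pow(Rational(43, 45), 2) = Rational(1849, 2025)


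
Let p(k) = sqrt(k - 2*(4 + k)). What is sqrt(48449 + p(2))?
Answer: sqrt(48449 + I*sqrt(10)) ≈ 220.11 + 0.0072*I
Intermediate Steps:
p(k) = sqrt(-8 - k) (p(k) = sqrt(k + (-8 - 2*k)) = sqrt(-8 - k))
sqrt(48449 + p(2)) = sqrt(48449 + sqrt(-8 - 1*2)) = sqrt(48449 + sqrt(-8 - 2)) = sqrt(48449 + sqrt(-10)) = sqrt(48449 + I*sqrt(10))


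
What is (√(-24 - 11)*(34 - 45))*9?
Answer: -99*I*√35 ≈ -585.69*I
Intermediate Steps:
(√(-24 - 11)*(34 - 45))*9 = (√(-35)*(-11))*9 = ((I*√35)*(-11))*9 = -11*I*√35*9 = -99*I*√35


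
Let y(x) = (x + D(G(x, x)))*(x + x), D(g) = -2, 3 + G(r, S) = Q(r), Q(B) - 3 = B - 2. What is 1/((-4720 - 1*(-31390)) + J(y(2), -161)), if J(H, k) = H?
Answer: 1/26670 ≈ 3.7495e-5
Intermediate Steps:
Q(B) = 1 + B (Q(B) = 3 + (B - 2) = 3 + (-2 + B) = 1 + B)
G(r, S) = -2 + r (G(r, S) = -3 + (1 + r) = -2 + r)
y(x) = 2*x*(-2 + x) (y(x) = (x - 2)*(x + x) = (-2 + x)*(2*x) = 2*x*(-2 + x))
1/((-4720 - 1*(-31390)) + J(y(2), -161)) = 1/((-4720 - 1*(-31390)) + 2*2*(-2 + 2)) = 1/((-4720 + 31390) + 2*2*0) = 1/(26670 + 0) = 1/26670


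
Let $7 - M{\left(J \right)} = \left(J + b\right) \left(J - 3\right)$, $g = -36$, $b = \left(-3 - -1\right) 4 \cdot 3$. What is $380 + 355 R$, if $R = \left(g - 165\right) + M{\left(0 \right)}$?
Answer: $-94050$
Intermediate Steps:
$b = -24$ ($b = \left(-3 + 1\right) 4 \cdot 3 = \left(-2\right) 4 \cdot 3 = \left(-8\right) 3 = -24$)
$M{\left(J \right)} = 7 - \left(-24 + J\right) \left(-3 + J\right)$ ($M{\left(J \right)} = 7 - \left(J - 24\right) \left(J - 3\right) = 7 - \left(-24 + J\right) \left(-3 + J\right)$)
$R = -266$ ($R = \left(-36 - 165\right) - 65 = -201 - 65 = -266$)
$380 + 355 R = 380 + 355 \left(-266\right) = 380 - 94430 = -94050$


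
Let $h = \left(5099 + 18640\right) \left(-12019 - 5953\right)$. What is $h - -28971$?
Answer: $-426608337$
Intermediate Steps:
$h = -426637308$ ($h = 23739 \left(-17972\right) = -426637308$)
$h - -28971 = -426637308 - -28971 = -426637308 + 28971 = -426608337$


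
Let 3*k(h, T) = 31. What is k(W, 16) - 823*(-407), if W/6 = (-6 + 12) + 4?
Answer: 1004914/3 ≈ 3.3497e+5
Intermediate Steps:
W = 60 (W = 6*((-6 + 12) + 4) = 6*(6 + 4) = 6*10 = 60)
k(h, T) = 31/3 (k(h, T) = (⅓)*31 = 31/3)
k(W, 16) - 823*(-407) = 31/3 - 823*(-407) = 31/3 + 334961 = 1004914/3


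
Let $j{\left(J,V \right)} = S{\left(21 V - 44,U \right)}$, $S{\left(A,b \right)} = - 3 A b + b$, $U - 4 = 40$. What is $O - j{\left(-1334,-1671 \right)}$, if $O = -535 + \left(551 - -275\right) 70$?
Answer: $-4580579$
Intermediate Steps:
$O = 57285$ ($O = -535 + \left(551 + 275\right) 70 = -535 + 826 \cdot 70 = -535 + 57820 = 57285$)
$U = 44$ ($U = 4 + 40 = 44$)
$S{\left(A,b \right)} = b - 3 A b$ ($S{\left(A,b \right)} = - 3 A b + b = b - 3 A b$)
$j{\left(J,V \right)} = 5852 - 2772 V$ ($j{\left(J,V \right)} = 44 \left(1 - 3 \left(21 V - 44\right)\right) = 44 \left(1 - 3 \left(-44 + 21 V\right)\right) = 44 \left(1 - \left(-132 + 63 V\right)\right) = 44 \left(133 - 63 V\right) = 5852 - 2772 V$)
$O - j{\left(-1334,-1671 \right)} = 57285 - \left(5852 - -4632012\right) = 57285 - \left(5852 + 4632012\right) = 57285 - 4637864 = -4580579$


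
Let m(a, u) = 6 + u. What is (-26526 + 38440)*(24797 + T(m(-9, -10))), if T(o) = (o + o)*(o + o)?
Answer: 296193954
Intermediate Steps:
T(o) = 4*o² (T(o) = (2*o)*(2*o) = 4*o²)
(-26526 + 38440)*(24797 + T(m(-9, -10))) = (-26526 + 38440)*(24797 + 4*(6 - 10)²) = 11914*(24797 + 4*(-4)²) = 11914*(24797 + 4*16) = 11914*(24797 + 64) = 11914*24861 = 296193954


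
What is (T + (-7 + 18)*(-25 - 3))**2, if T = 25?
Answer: 80089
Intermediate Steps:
(T + (-7 + 18)*(-25 - 3))**2 = (25 + (-7 + 18)*(-25 - 3))**2 = (25 + 11*(-28))**2 = (25 - 308)**2 = (-283)**2 = 80089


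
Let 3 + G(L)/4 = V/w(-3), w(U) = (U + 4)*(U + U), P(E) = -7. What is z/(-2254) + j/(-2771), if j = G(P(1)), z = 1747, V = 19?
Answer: -14356015/18737502 ≈ -0.76616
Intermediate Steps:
w(U) = 2*U*(4 + U) (w(U) = (4 + U)*(2*U) = 2*U*(4 + U))
G(L) = -74/3 (G(L) = -12 + 4*(19/((2*(-3)*(4 - 3)))) = -12 + 4*(19/((2*(-3)*1))) = -12 + 4*(19/(-6)) = -12 + 4*(19*(-⅙)) = -12 + 4*(-19/6) = -12 - 38/3 = -74/3)
j = -74/3 ≈ -24.667
z/(-2254) + j/(-2771) = 1747/(-2254) - 74/3/(-2771) = 1747*(-1/2254) - 74/3*(-1/2771) = -1747/2254 + 74/8313 = -14356015/18737502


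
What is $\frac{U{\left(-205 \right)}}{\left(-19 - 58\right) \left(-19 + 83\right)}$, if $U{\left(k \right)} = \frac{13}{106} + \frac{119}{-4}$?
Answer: $\frac{571}{94976} \approx 0.006012$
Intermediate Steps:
$U{\left(k \right)} = - \frac{6281}{212}$ ($U{\left(k \right)} = 13 \cdot \frac{1}{106} + 119 \left(- \frac{1}{4}\right) = \frac{13}{106} - \frac{119}{4} = - \frac{6281}{212}$)
$\frac{U{\left(-205 \right)}}{\left(-19 - 58\right) \left(-19 + 83\right)} = - \frac{6281}{212 \left(-19 - 58\right) \left(-19 + 83\right)} = - \frac{6281}{212 \left(\left(-77\right) 64\right)} = - \frac{6281}{212 \left(-4928\right)} = \left(- \frac{6281}{212}\right) \left(- \frac{1}{4928}\right) = \frac{571}{94976}$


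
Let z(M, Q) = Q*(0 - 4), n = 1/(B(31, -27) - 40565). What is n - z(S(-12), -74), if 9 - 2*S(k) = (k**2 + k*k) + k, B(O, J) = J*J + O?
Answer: -11782281/39805 ≈ -296.00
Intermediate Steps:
B(O, J) = O + J**2 (B(O, J) = J**2 + O = O + J**2)
S(k) = 9/2 - k**2 - k/2 (S(k) = 9/2 - ((k**2 + k*k) + k)/2 = 9/2 - ((k**2 + k**2) + k)/2 = 9/2 - (2*k**2 + k)/2 = 9/2 - (k + 2*k**2)/2 = 9/2 + (-k**2 - k/2) = 9/2 - k**2 - k/2)
n = -1/39805 (n = 1/((31 + (-27)**2) - 40565) = 1/((31 + 729) - 40565) = 1/(760 - 40565) = 1/(-39805) = -1/39805 ≈ -2.5122e-5)
z(M, Q) = -4*Q (z(M, Q) = Q*(-4) = -4*Q)
n - z(S(-12), -74) = -1/39805 - (-4)*(-74) = -1/39805 - 1*296 = -1/39805 - 296 = -11782281/39805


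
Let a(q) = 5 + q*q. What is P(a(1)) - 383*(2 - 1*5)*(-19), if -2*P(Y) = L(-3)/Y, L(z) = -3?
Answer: -87323/4 ≈ -21831.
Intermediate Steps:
a(q) = 5 + q²
P(Y) = 3/(2*Y) (P(Y) = -(-3)/(2*Y) = 3/(2*Y))
P(a(1)) - 383*(2 - 1*5)*(-19) = 3/(2*(5 + 1²)) - 383*(2 - 1*5)*(-19) = 3/(2*(5 + 1)) - 383*(2 - 5)*(-19) = (3/2)/6 - (-1149)*(-19) = (3/2)*(⅙) - 383*57 = ¼ - 21831 = -87323/4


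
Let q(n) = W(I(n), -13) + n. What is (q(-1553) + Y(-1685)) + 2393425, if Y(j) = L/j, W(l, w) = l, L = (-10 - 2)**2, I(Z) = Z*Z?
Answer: 8094202341/1685 ≈ 4.8037e+6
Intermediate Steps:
I(Z) = Z**2
L = 144 (L = (-12)**2 = 144)
Y(j) = 144/j
q(n) = n + n**2 (q(n) = n**2 + n = n + n**2)
(q(-1553) + Y(-1685)) + 2393425 = (-1553*(1 - 1553) + 144/(-1685)) + 2393425 = (-1553*(-1552) + 144*(-1/1685)) + 2393425 = (2410256 - 144/1685) + 2393425 = 4061281216/1685 + 2393425 = 8094202341/1685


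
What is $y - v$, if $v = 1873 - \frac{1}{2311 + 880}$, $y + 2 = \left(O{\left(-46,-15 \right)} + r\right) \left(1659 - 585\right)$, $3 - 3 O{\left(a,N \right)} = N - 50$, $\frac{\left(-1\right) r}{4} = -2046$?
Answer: $\frac{28119363236}{3191} \approx 8.8121 \cdot 10^{6}$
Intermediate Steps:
$r = 8184$ ($r = \left(-4\right) \left(-2046\right) = 8184$)
$O{\left(a,N \right)} = \frac{53}{3} - \frac{N}{3}$ ($O{\left(a,N \right)} = 1 - \frac{N - 50}{3} = 1 - \frac{-50 + N}{3} = 1 - \left(- \frac{50}{3} + \frac{N}{3}\right) = \frac{53}{3} - \frac{N}{3}$)
$y = 8813958$ ($y = -2 + \left(\left(\frac{53}{3} - -5\right) + 8184\right) \left(1659 - 585\right) = -2 + \left(\left(\frac{53}{3} + 5\right) + 8184\right) 1074 = -2 + \left(\frac{68}{3} + 8184\right) 1074 = -2 + \frac{24620}{3} \cdot 1074 = -2 + 8813960 = 8813958$)
$v = \frac{5976742}{3191}$ ($v = 1873 - \frac{1}{3191} = \frac{5976742}{3191} \approx 1873.0$)
$y - v = 8813958 - \frac{5976742}{3191} = \frac{28119363236}{3191}$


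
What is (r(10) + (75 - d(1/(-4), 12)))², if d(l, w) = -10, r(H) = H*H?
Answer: 34225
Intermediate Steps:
r(H) = H²
(r(10) + (75 - d(1/(-4), 12)))² = (10² + (75 - 1*(-10)))² = (100 + (75 + 10))² = (100 + 85)² = 185² = 34225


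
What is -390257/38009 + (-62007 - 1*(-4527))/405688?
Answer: -20063417392/1927474399 ≈ -10.409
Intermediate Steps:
-390257/38009 + (-62007 - 1*(-4527))/405688 = -390257*1/38009 + (-62007 + 4527)*(1/405688) = -390257/38009 - 57480*1/405688 = -390257/38009 - 7185/50711 = -20063417392/1927474399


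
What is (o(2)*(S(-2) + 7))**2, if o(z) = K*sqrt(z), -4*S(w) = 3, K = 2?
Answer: 625/2 ≈ 312.50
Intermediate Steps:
S(w) = -3/4 (S(w) = -1/4*3 = -3/4)
o(z) = 2*sqrt(z)
(o(2)*(S(-2) + 7))**2 = ((2*sqrt(2))*(-3/4 + 7))**2 = ((2*sqrt(2))*(25/4))**2 = (25*sqrt(2)/2)**2 = 625/2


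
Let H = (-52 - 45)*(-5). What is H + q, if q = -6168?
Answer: -5683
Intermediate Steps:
H = 485 (H = -97*(-5) = 485)
H + q = 485 - 6168 = -5683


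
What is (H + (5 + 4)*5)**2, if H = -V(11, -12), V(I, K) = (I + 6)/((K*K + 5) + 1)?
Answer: 45333289/22500 ≈ 2014.8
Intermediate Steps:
V(I, K) = (6 + I)/(6 + K**2) (V(I, K) = (6 + I)/((K**2 + 5) + 1) = (6 + I)/((5 + K**2) + 1) = (6 + I)/(6 + K**2))
H = -17/150 (H = -(6 + 11)/(6 + (-12)**2) = -17/(6 + 144) = -17/150 ≈ -0.11333)
(H + (5 + 4)*5)**2 = (-17/150 + (5 + 4)*5)**2 = (-17/150 + 9*5)**2 = (-17/150 + 45)**2 = (6733/150)**2 = 45333289/22500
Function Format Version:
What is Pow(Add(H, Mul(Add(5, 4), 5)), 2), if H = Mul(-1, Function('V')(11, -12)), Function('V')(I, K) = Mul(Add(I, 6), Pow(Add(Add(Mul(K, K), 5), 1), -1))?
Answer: Rational(45333289, 22500) ≈ 2014.8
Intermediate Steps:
Function('V')(I, K) = Mul(Pow(Add(6, Pow(K, 2)), -1), Add(6, I)) (Function('V')(I, K) = Mul(Add(6, I), Pow(Add(Add(Pow(K, 2), 5), 1), -1)) = Mul(Add(6, I), Pow(Add(Add(5, Pow(K, 2)), 1), -1)) = Mul(Add(6, I), Pow(Add(6, Pow(K, 2)), -1)) = Mul(Pow(Add(6, Pow(K, 2)), -1), Add(6, I)))
H = Rational(-17, 150) (H = Mul(-1, Mul(Pow(Add(6, Pow(-12, 2)), -1), Add(6, 11))) = Mul(-1, Mul(Pow(Add(6, 144), -1), 17)) = Mul(-1, Mul(Pow(150, -1), 17)) = Mul(-1, Mul(Rational(1, 150), 17)) = Mul(-1, Rational(17, 150)) = Rational(-17, 150) ≈ -0.11333)
Pow(Add(H, Mul(Add(5, 4), 5)), 2) = Pow(Add(Rational(-17, 150), Mul(Add(5, 4), 5)), 2) = Pow(Add(Rational(-17, 150), Mul(9, 5)), 2) = Pow(Add(Rational(-17, 150), 45), 2) = Pow(Rational(6733, 150), 2) = Rational(45333289, 22500)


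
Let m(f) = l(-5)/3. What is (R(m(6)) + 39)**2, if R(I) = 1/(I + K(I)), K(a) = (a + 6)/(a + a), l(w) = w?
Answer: 11840481/7921 ≈ 1494.8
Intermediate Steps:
m(f) = -5/3
K(a) = (6 + a)/(2*a) (K(a) = (6 + a)/((2*a)) = (6 + a)*(1/(2*a)) = (6 + a)/(2*a))
R(I) = 1/(I + (6 + I)/(2*I))
(R(m(6)) + 39)**2 = (2*(-5/3)/(6 - 5/3 + 2*(-5/3)**2) + 39)**2 = (2*(-5/3)/(6 - 5/3 + 2*(25/9)) + 39)**2 = (2*(-5/3)/(6 - 5/3 + 50/9) + 39)**2 = (2*(-5/3)/(89/9) + 39)**2 = (2*(-5/3)*(9/89) + 39)**2 = (-30/89 + 39)**2 = (3441/89)**2 = 11840481/7921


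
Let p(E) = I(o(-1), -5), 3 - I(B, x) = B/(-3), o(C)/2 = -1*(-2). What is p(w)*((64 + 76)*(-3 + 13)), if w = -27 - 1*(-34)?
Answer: 18200/3 ≈ 6066.7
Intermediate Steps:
o(C) = 4 (o(C) = 2*(-1*(-2)) = 2*2 = 4)
I(B, x) = 3 + B/3 (I(B, x) = 3 - B/(-3) = 3 - B*(-1)/3 = 3 - (-1)*B/3 = 3 + B/3)
w = 7 (w = -27 + 34 = 7)
p(E) = 13/3 (p(E) = 3 + (⅓)*4 = 3 + 4/3 = 13/3)
p(w)*((64 + 76)*(-3 + 13)) = 13*((64 + 76)*(-3 + 13))/3 = 13*(140*10)/3 = (13/3)*1400 = 18200/3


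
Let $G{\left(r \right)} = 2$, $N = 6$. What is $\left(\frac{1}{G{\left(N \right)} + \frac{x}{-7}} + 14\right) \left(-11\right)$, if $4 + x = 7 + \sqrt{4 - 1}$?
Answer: $- \frac{19019}{118} - \frac{77 \sqrt{3}}{118} \approx -162.31$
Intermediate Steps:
$x = 3 + \sqrt{3}$ ($x = -4 + \left(7 + \sqrt{4 - 1}\right) = -4 + \left(7 + \sqrt{3}\right) = 3 + \sqrt{3} \approx 4.732$)
$\left(\frac{1}{G{\left(N \right)} + \frac{x}{-7}} + 14\right) \left(-11\right) = \left(\frac{1}{2 + \frac{3 + \sqrt{3}}{-7}} + 14\right) \left(-11\right) = \left(\frac{1}{2 + \left(3 + \sqrt{3}\right) \left(- \frac{1}{7}\right)} + 14\right) \left(-11\right) = \left(\frac{1}{2 - \left(\frac{3}{7} + \frac{\sqrt{3}}{7}\right)} + 14\right) \left(-11\right) = \left(\frac{1}{\frac{11}{7} - \frac{\sqrt{3}}{7}} + 14\right) \left(-11\right) = \left(14 + \frac{1}{\frac{11}{7} - \frac{\sqrt{3}}{7}}\right) \left(-11\right) = -154 - \frac{11}{\frac{11}{7} - \frac{\sqrt{3}}{7}}$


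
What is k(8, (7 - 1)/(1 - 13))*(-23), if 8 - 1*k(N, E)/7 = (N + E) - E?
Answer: 0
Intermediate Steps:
k(N, E) = 56 - 7*N (k(N, E) = 56 - 7*((N + E) - E) = 56 - 7*((E + N) - E) = 56 - 7*N)
k(8, (7 - 1)/(1 - 13))*(-23) = (56 - 7*8)*(-23) = (56 - 56)*(-23) = 0*(-23) = 0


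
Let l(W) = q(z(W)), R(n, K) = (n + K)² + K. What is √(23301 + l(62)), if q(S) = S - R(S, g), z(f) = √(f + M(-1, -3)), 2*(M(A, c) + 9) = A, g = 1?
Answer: √(92986 - 2*√210)/2 ≈ 152.44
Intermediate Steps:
M(A, c) = -9 + A/2
z(f) = √(-19/2 + f) (z(f) = √(f + (-9 + (½)*(-1))) = √(f + (-9 - ½)) = √(f - 19/2) = √(-19/2 + f))
R(n, K) = K + (K + n)² (R(n, K) = (K + n)² + K = K + (K + n)²)
q(S) = -1 + S - (1 + S)² (q(S) = S - (1 + (1 + S)²) = S + (-1 - (1 + S)²) = -1 + S - (1 + S)²)
l(W) = -1 + √(-38 + 4*W)/2 - (1 + √(-38 + 4*W)/2)²
√(23301 + l(62)) = √(23301 + (15/2 - 1*62 - √(-38 + 4*62)/2)) = √(23301 + (15/2 - 62 - √(-38 + 248)/2)) = √(23301 + (15/2 - 62 - √210/2)) = √(23301 + (-109/2 - √210/2)) = √(46493/2 - √210/2)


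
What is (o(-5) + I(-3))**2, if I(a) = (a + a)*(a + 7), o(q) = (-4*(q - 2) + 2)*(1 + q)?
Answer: 20736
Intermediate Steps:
o(q) = (1 + q)*(10 - 4*q) (o(q) = (-4*(-2 + q) + 2)*(1 + q) = ((8 - 4*q) + 2)*(1 + q) = (10 - 4*q)*(1 + q) = (1 + q)*(10 - 4*q))
I(a) = 2*a*(7 + a) (I(a) = (2*a)*(7 + a) = 2*a*(7 + a))
(o(-5) + I(-3))**2 = ((10 - 4*(-5)**2 + 6*(-5)) + 2*(-3)*(7 - 3))**2 = ((10 - 4*25 - 30) + 2*(-3)*4)**2 = ((10 - 100 - 30) - 24)**2 = (-120 - 24)**2 = (-144)**2 = 20736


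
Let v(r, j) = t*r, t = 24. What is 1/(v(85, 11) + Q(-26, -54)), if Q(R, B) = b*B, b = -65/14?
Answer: 7/16035 ≈ 0.00043654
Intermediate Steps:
v(r, j) = 24*r
b = -65/14 (b = -65*1/14 = -65/14 ≈ -4.6429)
Q(R, B) = -65*B/14
1/(v(85, 11) + Q(-26, -54)) = 1/(24*85 - 65/14*(-54)) = 1/(2040 + 1755/7) = 1/(16035/7) = 7/16035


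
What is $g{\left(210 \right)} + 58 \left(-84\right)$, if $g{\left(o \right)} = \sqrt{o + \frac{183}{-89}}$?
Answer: $-4872 + \frac{\sqrt{1647123}}{89} \approx -4857.6$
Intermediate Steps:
$g{\left(o \right)} = \sqrt{- \frac{183}{89} + o}$ ($g{\left(o \right)} = \sqrt{o + 183 \left(- \frac{1}{89}\right)} = \sqrt{o - \frac{183}{89}} = \sqrt{- \frac{183}{89} + o}$)
$g{\left(210 \right)} + 58 \left(-84\right) = \frac{\sqrt{-16287 + 7921 \cdot 210}}{89} + 58 \left(-84\right) = \frac{\sqrt{-16287 + 1663410}}{89} - 4872 = \frac{\sqrt{1647123}}{89} - 4872 = -4872 + \frac{\sqrt{1647123}}{89}$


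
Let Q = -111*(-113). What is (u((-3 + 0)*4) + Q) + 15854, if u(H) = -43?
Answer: 28354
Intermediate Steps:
Q = 12543
(u((-3 + 0)*4) + Q) + 15854 = (-43 + 12543) + 15854 = 12500 + 15854 = 28354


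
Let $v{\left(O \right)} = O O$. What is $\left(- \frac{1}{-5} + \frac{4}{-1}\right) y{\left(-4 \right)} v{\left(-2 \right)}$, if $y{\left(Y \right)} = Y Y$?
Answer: $- \frac{1216}{5} \approx -243.2$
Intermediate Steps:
$y{\left(Y \right)} = Y^{2}$
$v{\left(O \right)} = O^{2}$
$\left(- \frac{1}{-5} + \frac{4}{-1}\right) y{\left(-4 \right)} v{\left(-2 \right)} = \left(- \frac{1}{-5} + \frac{4}{-1}\right) \left(-4\right)^{2} \left(-2\right)^{2} = \left(\left(-1\right) \left(- \frac{1}{5}\right) + 4 \left(-1\right)\right) 16 \cdot 4 = \left(\frac{1}{5} - 4\right) 16 \cdot 4 = \left(- \frac{19}{5}\right) 16 \cdot 4 = \left(- \frac{304}{5}\right) 4 = - \frac{1216}{5}$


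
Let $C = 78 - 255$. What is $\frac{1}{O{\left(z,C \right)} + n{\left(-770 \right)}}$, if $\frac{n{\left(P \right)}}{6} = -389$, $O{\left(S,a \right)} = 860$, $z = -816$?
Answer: $- \frac{1}{1474} \approx -0.00067843$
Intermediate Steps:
$C = -177$ ($C = 78 - 255 = -177$)
$n{\left(P \right)} = -2334$ ($n{\left(P \right)} = 6 \left(-389\right) = -2334$)
$\frac{1}{O{\left(z,C \right)} + n{\left(-770 \right)}} = \frac{1}{860 - 2334} = \frac{1}{-1474} = - \frac{1}{1474}$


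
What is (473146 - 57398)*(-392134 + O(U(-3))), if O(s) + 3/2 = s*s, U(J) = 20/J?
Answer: -1467099649486/9 ≈ -1.6301e+11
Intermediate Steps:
O(s) = -3/2 + s**2 (O(s) = -3/2 + s*s = -3/2 + s**2)
(473146 - 57398)*(-392134 + O(U(-3))) = (473146 - 57398)*(-392134 + (-3/2 + (20/(-3))**2)) = 415748*(-392134 + (-3/2 + (20*(-1/3))**2)) = 415748*(-392134 + (-3/2 + (-20/3)**2)) = 415748*(-392134 + (-3/2 + 400/9)) = 415748*(-392134 + 773/18) = 415748*(-7057639/18) = -1467099649486/9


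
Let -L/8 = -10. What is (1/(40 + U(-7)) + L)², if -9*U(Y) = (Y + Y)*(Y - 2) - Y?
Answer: 330112561/51529 ≈ 6406.3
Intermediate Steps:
L = 80 (L = -8*(-10) = 80)
U(Y) = Y/9 - 2*Y*(-2 + Y)/9 (U(Y) = -((Y + Y)*(Y - 2) - Y)/9 = -((2*Y)*(-2 + Y) - Y)/9 = -(2*Y*(-2 + Y) - Y)/9 = -(-Y + 2*Y*(-2 + Y))/9 = Y/9 - 2*Y*(-2 + Y)/9)
(1/(40 + U(-7)) + L)² = (1/(40 + (⅑)*(-7)*(5 - 2*(-7))) + 80)² = (1/(40 + (⅑)*(-7)*(5 + 14)) + 80)² = (1/(40 + (⅑)*(-7)*19) + 80)² = (1/(40 - 133/9) + 80)² = (1/(227/9) + 80)² = (9/227 + 80)² = (18169/227)² = 330112561/51529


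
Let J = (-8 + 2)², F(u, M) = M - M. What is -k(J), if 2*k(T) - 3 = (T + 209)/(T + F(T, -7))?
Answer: -353/72 ≈ -4.9028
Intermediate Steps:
F(u, M) = 0
J = 36 (J = (-6)² = 36)
k(T) = 3/2 + (209 + T)/(2*T) (k(T) = 3/2 + ((T + 209)/(T + 0))/2 = 3/2 + ((209 + T)/T)/2 = 3/2 + (209 + T)/(2*T))
-k(J) = -(2 + (209/2)/36) = -(2 + (209/2)*(1/36)) = -(2 + 209/72) = -1*353/72 = -353/72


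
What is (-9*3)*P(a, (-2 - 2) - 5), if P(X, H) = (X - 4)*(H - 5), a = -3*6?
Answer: -8316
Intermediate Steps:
a = -18
P(X, H) = (-5 + H)*(-4 + X) (P(X, H) = (-4 + X)*(-5 + H) = (-5 + H)*(-4 + X))
(-9*3)*P(a, (-2 - 2) - 5) = (-9*3)*(20 - 5*(-18) - 4*((-2 - 2) - 5) + ((-2 - 2) - 5)*(-18)) = -27*(20 + 90 - 4*(-4 - 5) + (-4 - 5)*(-18)) = -27*(20 + 90 - 4*(-9) - 9*(-18)) = -27*(20 + 90 + 36 + 162) = -27*308 = -8316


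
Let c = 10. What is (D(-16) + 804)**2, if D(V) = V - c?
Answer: 605284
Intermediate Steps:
D(V) = -10 + V (D(V) = V - 1*10 = V - 10 = -10 + V)
(D(-16) + 804)**2 = ((-10 - 16) + 804)**2 = (-26 + 804)**2 = 778**2 = 605284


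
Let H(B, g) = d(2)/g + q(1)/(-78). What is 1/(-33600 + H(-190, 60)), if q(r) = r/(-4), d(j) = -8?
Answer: -1560/52416203 ≈ -2.9762e-5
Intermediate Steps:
q(r) = -r/4 (q(r) = r*(-1/4) = -r/4)
H(B, g) = 1/312 - 8/g (H(B, g) = -8/g - 1/4*1/(-78) = -8/g - 1/4*(-1/78) = -8/g + 1/312 = 1/312 - 8/g)
1/(-33600 + H(-190, 60)) = 1/(-33600 + (1/312)*(-2496 + 60)/60) = 1/(-33600 + (1/312)*(1/60)*(-2436)) = 1/(-33600 - 203/1560) = 1/(-52416203/1560) = -1560/52416203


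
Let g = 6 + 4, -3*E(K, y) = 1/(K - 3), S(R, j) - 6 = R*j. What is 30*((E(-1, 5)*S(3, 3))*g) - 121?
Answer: 254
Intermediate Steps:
S(R, j) = 6 + R*j
E(K, y) = -1/(3*(-3 + K)) (E(K, y) = -1/(3*(K - 3)) = -1/(3*(-3 + K)))
g = 10
30*((E(-1, 5)*S(3, 3))*g) - 121 = 30*(((-1/(-9 + 3*(-1)))*(6 + 3*3))*10) - 121 = 30*(((-1/(-9 - 3))*(6 + 9))*10) - 121 = 30*((-1/(-12)*15)*10) - 121 = 30*((-1*(-1/12)*15)*10) - 121 = 30*(((1/12)*15)*10) - 121 = 30*((5/4)*10) - 121 = 30*(25/2) - 121 = 375 - 121 = 254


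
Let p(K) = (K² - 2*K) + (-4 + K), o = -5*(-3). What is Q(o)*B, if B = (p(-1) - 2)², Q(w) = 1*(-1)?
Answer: -16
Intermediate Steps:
o = 15
p(K) = -4 + K² - K
Q(w) = -1
B = 16 (B = ((-4 + (-1)² - 1*(-1)) - 2)² = ((-4 + 1 + 1) - 2)² = (-2 - 2)² = (-4)² = 16)
Q(o)*B = -1*16 = -16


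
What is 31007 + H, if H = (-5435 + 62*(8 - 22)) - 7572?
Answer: 17132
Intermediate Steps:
H = -13875 (H = (-5435 + 62*(-14)) - 7572 = (-5435 - 868) - 7572 = -6303 - 7572 = -13875)
31007 + H = 31007 - 13875 = 17132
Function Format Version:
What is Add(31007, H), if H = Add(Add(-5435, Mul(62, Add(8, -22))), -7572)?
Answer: 17132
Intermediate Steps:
H = -13875 (H = Add(Add(-5435, Mul(62, -14)), -7572) = Add(Add(-5435, -868), -7572) = Add(-6303, -7572) = -13875)
Add(31007, H) = Add(31007, -13875) = 17132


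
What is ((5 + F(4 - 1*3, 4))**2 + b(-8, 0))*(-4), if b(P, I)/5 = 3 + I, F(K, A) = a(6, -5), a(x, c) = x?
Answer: -544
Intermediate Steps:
F(K, A) = 6
b(P, I) = 15 + 5*I (b(P, I) = 5*(3 + I) = 15 + 5*I)
((5 + F(4 - 1*3, 4))**2 + b(-8, 0))*(-4) = ((5 + 6)**2 + (15 + 5*0))*(-4) = (11**2 + (15 + 0))*(-4) = (121 + 15)*(-4) = 136*(-4) = -544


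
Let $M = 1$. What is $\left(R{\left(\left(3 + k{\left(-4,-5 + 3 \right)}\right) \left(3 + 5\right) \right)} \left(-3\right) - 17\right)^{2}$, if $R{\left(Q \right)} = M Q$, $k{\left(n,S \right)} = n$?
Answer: $49$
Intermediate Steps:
$R{\left(Q \right)} = Q$ ($R{\left(Q \right)} = 1 Q = Q$)
$\left(R{\left(\left(3 + k{\left(-4,-5 + 3 \right)}\right) \left(3 + 5\right) \right)} \left(-3\right) - 17\right)^{2} = \left(\left(3 - 4\right) \left(3 + 5\right) \left(-3\right) - 17\right)^{2} = \left(\left(-1\right) 8 \left(-3\right) - 17\right)^{2} = \left(\left(-8\right) \left(-3\right) - 17\right)^{2} = \left(24 - 17\right)^{2} = 7^{2} = 49$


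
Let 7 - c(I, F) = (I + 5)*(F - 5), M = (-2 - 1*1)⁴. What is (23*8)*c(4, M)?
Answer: -124568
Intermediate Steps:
M = 81 (M = (-2 - 1)⁴ = (-3)⁴ = 81)
c(I, F) = 7 - (-5 + F)*(5 + I) (c(I, F) = 7 - (I + 5)*(F - 5) = 7 - (5 + I)*(-5 + F) = 7 - (-5 + F)*(5 + I))
(23*8)*c(4, M) = (23*8)*(32 - 5*81 + 5*4 - 1*81*4) = 184*(32 - 405 + 20 - 324) = 184*(-677) = -124568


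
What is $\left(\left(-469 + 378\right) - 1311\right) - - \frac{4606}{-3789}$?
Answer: $- \frac{5316784}{3789} \approx -1403.2$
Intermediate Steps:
$\left(\left(-469 + 378\right) - 1311\right) - - \frac{4606}{-3789} = \left(-91 - 1311\right) - \left(-4606\right) \left(- \frac{1}{3789}\right) = -1402 - \frac{4606}{3789} = - \frac{5316784}{3789}$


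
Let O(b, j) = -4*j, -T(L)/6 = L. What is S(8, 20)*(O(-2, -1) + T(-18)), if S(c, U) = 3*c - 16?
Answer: 896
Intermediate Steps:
T(L) = -6*L
S(c, U) = -16 + 3*c
S(8, 20)*(O(-2, -1) + T(-18)) = (-16 + 3*8)*(-4*(-1) - 6*(-18)) = (-16 + 24)*(4 + 108) = 8*112 = 896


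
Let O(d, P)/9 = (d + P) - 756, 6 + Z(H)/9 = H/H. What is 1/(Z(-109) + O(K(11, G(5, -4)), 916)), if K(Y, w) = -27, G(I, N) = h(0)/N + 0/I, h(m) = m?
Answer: 1/1152 ≈ 0.00086806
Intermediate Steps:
G(I, N) = 0 (G(I, N) = 0/N + 0/I = 0 + 0 = 0)
Z(H) = -45 (Z(H) = -54 + 9*(H/H) = -54 + 9*1 = -54 + 9 = -45)
O(d, P) = -6804 + 9*P + 9*d (O(d, P) = 9*((d + P) - 756) = 9*((P + d) - 756) = 9*(-756 + P + d) = -6804 + 9*P + 9*d)
1/(Z(-109) + O(K(11, G(5, -4)), 916)) = 1/(-45 + (-6804 + 9*916 + 9*(-27))) = 1/(-45 + (-6804 + 8244 - 243)) = 1/(-45 + 1197) = 1/1152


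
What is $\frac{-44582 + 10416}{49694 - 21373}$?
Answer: $- \frac{34166}{28321} \approx -1.2064$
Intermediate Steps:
$\frac{-44582 + 10416}{49694 - 21373} = - \frac{34166}{28321}$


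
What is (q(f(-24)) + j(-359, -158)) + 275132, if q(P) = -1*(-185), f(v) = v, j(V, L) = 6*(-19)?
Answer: 275203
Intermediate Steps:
j(V, L) = -114
q(P) = 185
(q(f(-24)) + j(-359, -158)) + 275132 = (185 - 114) + 275132 = 71 + 275132 = 275203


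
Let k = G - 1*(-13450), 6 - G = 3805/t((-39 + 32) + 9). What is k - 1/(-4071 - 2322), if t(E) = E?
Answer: 147723053/12786 ≈ 11554.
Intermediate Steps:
G = -3793/2 (G = 6 - 3805/((-39 + 32) + 9) = 6 - 3805/(-7 + 9) = 6 - 3805/2 = -3793/2 ≈ -1896.5)
k = 23107/2 (k = -3793/2 - 1*(-13450) = -3793/2 + 13450 = 23107/2 ≈ 11554.)
k - 1/(-4071 - 2322) = 23107/2 - 1/(-4071 - 2322) = 23107/2 - 1/(-6393) = 23107/2 - 1*(-1/6393) = 23107/2 + 1/6393 = 147723053/12786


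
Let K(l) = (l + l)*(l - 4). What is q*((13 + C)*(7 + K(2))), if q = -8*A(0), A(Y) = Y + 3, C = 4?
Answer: 408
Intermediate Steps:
A(Y) = 3 + Y
K(l) = 2*l*(-4 + l) (K(l) = (2*l)*(-4 + l) = 2*l*(-4 + l))
q = -24 (q = -8*(3 + 0) = -8*3 = -24)
q*((13 + C)*(7 + K(2))) = -24*(13 + 4)*(7 + 2*2*(-4 + 2)) = -408*(7 + 2*2*(-2)) = -408*(7 - 8) = -408*(-1) = -24*(-17) = 408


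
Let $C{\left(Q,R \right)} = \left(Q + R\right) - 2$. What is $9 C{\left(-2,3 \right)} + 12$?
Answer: $3$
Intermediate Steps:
$C{\left(Q,R \right)} = -2 + Q + R$
$9 C{\left(-2,3 \right)} + 12 = 9 \left(-2 - 2 + 3\right) + 12 = 9 \left(-1\right) + 12 = -9 + 12 = 3$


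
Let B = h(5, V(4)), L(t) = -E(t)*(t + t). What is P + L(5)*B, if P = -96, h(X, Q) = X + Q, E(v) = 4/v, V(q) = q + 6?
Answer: -216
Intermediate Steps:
V(q) = 6 + q
h(X, Q) = Q + X
L(t) = -8 (L(t) = -4/t*(t + t) = -4/t*2*t = -1*8 = -8)
B = 15 (B = (6 + 4) + 5 = 10 + 5 = 15)
P + L(5)*B = -96 - 8*15 = -96 - 120 = -216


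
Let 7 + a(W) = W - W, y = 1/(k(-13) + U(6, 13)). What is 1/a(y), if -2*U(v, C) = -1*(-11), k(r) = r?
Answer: -⅐ ≈ -0.14286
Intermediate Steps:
U(v, C) = -11/2 (U(v, C) = -(-1)*(-11)/2 = -½*11 = -11/2)
y = -2/37 (y = 1/(-13 - 11/2) = 1/(-37/2) = -2/37 ≈ -0.054054)
a(W) = -7 (a(W) = -7 + (W - W) = -7 + 0 = -7)
1/a(y) = 1/(-7) = -⅐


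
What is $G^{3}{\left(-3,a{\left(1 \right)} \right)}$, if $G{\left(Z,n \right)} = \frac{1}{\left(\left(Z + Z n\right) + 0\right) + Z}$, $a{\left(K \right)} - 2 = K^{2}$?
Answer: $- \frac{1}{3375} \approx -0.0002963$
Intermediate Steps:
$a{\left(K \right)} = 2 + K^{2}$
$G{\left(Z,n \right)} = \frac{1}{2 Z + Z n}$ ($G{\left(Z,n \right)} = \frac{1}{\left(Z + Z n\right) + Z} = \frac{1}{2 Z + Z n}$)
$G^{3}{\left(-3,a{\left(1 \right)} \right)} = \left(\frac{1}{\left(-3\right) \left(2 + \left(2 + 1^{2}\right)\right)}\right)^{3} = \left(- \frac{1}{3 \left(2 + \left(2 + 1\right)\right)}\right)^{3} = \left(- \frac{1}{3 \left(2 + 3\right)}\right)^{3} = \left(- \frac{1}{3 \cdot 5}\right)^{3} = \left(\left(- \frac{1}{3}\right) \frac{1}{5}\right)^{3} = \left(- \frac{1}{15}\right)^{3} = - \frac{1}{3375}$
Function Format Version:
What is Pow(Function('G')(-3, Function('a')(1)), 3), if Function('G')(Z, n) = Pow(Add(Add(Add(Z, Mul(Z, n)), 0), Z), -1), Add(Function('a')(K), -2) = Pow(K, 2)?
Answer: Rational(-1, 3375) ≈ -0.00029630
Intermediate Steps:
Function('a')(K) = Add(2, Pow(K, 2))
Function('G')(Z, n) = Pow(Add(Mul(2, Z), Mul(Z, n)), -1) (Function('G')(Z, n) = Pow(Add(Add(Z, Mul(Z, n)), Z), -1) = Pow(Add(Mul(2, Z), Mul(Z, n)), -1))
Pow(Function('G')(-3, Function('a')(1)), 3) = Pow(Mul(Pow(-3, -1), Pow(Add(2, Add(2, Pow(1, 2))), -1)), 3) = Pow(Mul(Rational(-1, 3), Pow(Add(2, Add(2, 1)), -1)), 3) = Pow(Mul(Rational(-1, 3), Pow(Add(2, 3), -1)), 3) = Pow(Mul(Rational(-1, 3), Pow(5, -1)), 3) = Pow(Mul(Rational(-1, 3), Rational(1, 5)), 3) = Pow(Rational(-1, 15), 3) = Rational(-1, 3375)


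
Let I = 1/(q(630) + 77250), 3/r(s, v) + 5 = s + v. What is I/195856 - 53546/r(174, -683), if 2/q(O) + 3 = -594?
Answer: 248599261193600043263/27097606740864 ≈ 9.1742e+6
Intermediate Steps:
q(O) = -2/597 (q(O) = 2/(-3 - 594) = 2/(-597) = 2*(-1/597) = -2/597)
r(s, v) = 3/(-5 + s + v) (r(s, v) = 3/(-5 + (s + v)) = 3/(-5 + s + v))
I = 597/46118248 (I = 1/(-2/597 + 77250) = 1/(46118248/597) = 597/46118248 ≈ 1.2945e-5)
I/195856 - 53546/r(174, -683) = (597/46118248)/195856 - 53546/(3/(-5 + 174 - 683)) = (597/46118248)*(1/195856) - 53546/(3/(-514)) = 597/9032535580288 - 53546/(3*(-1/514)) = 597/9032535580288 - 53546/(-3/514) = 597/9032535580288 - 53546*(-514/3) = 597/9032535580288 + 27522644/3 = 248599261193600043263/27097606740864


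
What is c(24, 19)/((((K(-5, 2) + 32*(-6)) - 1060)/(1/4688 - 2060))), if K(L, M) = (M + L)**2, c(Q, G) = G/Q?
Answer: 61162767/46617472 ≈ 1.3120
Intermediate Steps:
K(L, M) = (L + M)**2
c(24, 19)/((((K(-5, 2) + 32*(-6)) - 1060)/(1/4688 - 2060))) = (19/24)/(((((-5 + 2)**2 + 32*(-6)) - 1060)/(1/4688 - 2060))) = (19*(1/24))/(((((-3)**2 - 192) - 1060)/(1/4688 - 2060))) = 19/(24*((((9 - 192) - 1060)/(-9657279/4688)))) = 19/(24*(((-183 - 1060)*(-4688/9657279)))) = 19/(24*((-1243*(-4688/9657279)))) = 19/(24*(5827184/9657279)) = (19/24)*(9657279/5827184) = 61162767/46617472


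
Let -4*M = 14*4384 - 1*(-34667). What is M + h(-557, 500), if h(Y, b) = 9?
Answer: -96007/4 ≈ -24002.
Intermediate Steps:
M = -96043/4 (M = -(14*4384 - 1*(-34667))/4 = -(61376 + 34667)/4 = -¼*96043 = -96043/4 ≈ -24011.)
M + h(-557, 500) = -96043/4 + 9 = -96007/4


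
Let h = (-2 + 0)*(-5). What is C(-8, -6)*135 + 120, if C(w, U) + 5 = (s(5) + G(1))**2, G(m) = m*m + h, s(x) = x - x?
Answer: 15780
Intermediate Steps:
s(x) = 0
h = 10 (h = -2*(-5) = 10)
G(m) = 10 + m**2 (G(m) = m*m + 10 = m**2 + 10 = 10 + m**2)
C(w, U) = 116 (C(w, U) = -5 + (0 + (10 + 1**2))**2 = -5 + (0 + (10 + 1))**2 = -5 + (0 + 11)**2 = -5 + 11**2 = -5 + 121 = 116)
C(-8, -6)*135 + 120 = 116*135 + 120 = 15660 + 120 = 15780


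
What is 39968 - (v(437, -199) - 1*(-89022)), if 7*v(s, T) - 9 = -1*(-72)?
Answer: -343459/7 ≈ -49066.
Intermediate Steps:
v(s, T) = 81/7 (v(s, T) = 9/7 + (-1*(-72))/7 = 9/7 + (1/7)*72 = 9/7 + 72/7 = 81/7)
39968 - (v(437, -199) - 1*(-89022)) = 39968 - (81/7 - 1*(-89022)) = 39968 - (81/7 + 89022) = 39968 - 1*623235/7 = 39968 - 623235/7 = -343459/7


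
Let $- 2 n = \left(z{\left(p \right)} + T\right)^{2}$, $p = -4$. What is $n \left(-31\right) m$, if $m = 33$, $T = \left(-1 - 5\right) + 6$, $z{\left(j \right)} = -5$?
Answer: $\frac{25575}{2} \approx 12788.0$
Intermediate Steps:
$T = 0$ ($T = -6 + 6 = 0$)
$n = - \frac{25}{2}$ ($n = - \frac{\left(-5 + 0\right)^{2}}{2} = - \frac{\left(-5\right)^{2}}{2} = \left(- \frac{1}{2}\right) 25 = - \frac{25}{2} \approx -12.5$)
$n \left(-31\right) m = \left(- \frac{25}{2}\right) \left(-31\right) 33 = \frac{775}{2} \cdot 33 = \frac{25575}{2}$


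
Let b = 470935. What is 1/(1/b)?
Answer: 470935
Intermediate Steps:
1/(1/b) = 1/(1/470935) = 470935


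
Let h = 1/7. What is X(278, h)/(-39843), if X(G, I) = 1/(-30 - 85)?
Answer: 1/4581945 ≈ 2.1825e-7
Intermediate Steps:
h = ⅐ ≈ 0.14286
X(G, I) = -1/115 (X(G, I) = 1/(-115) = -1/115)
X(278, h)/(-39843) = -1/115/(-39843) = -1/115*(-1/39843) = 1/4581945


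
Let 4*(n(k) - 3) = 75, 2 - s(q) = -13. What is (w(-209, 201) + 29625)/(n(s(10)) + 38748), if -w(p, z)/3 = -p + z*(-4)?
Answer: 13960/17231 ≈ 0.81017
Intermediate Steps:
s(q) = 15 (s(q) = 2 - 1*(-13) = 2 + 13 = 15)
n(k) = 87/4 (n(k) = 3 + (1/4)*75 = 3 + 75/4 = 87/4)
w(p, z) = 3*p + 12*z (w(p, z) = -3*(-p + z*(-4)) = -3*(-p - 4*z) = 3*p + 12*z)
(w(-209, 201) + 29625)/(n(s(10)) + 38748) = ((3*(-209) + 12*201) + 29625)/(87/4 + 38748) = ((-627 + 2412) + 29625)/(155079/4) = (1785 + 29625)*(4/155079) = 31410*(4/155079) = 13960/17231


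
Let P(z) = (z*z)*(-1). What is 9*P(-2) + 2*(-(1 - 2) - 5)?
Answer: -44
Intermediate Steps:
P(z) = -z² (P(z) = z²*(-1) = -z²)
9*P(-2) + 2*(-(1 - 2) - 5) = 9*(-1*(-2)²) + 2*(-(1 - 2) - 5) = 9*(-1*4) + 2*(-(-1) - 5) = 9*(-4) + 2*(-1*(-1) - 5) = -36 + 2*(1 - 5) = -36 + 2*(-4) = -36 - 8 = -44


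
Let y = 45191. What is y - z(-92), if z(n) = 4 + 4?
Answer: 45183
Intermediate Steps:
z(n) = 8
y - z(-92) = 45191 - 1*8 = 45191 - 8 = 45183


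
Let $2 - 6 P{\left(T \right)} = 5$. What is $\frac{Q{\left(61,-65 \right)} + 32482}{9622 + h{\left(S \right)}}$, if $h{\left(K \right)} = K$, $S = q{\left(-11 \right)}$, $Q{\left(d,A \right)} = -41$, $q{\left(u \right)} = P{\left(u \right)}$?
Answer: $\frac{64882}{19243} \approx 3.3717$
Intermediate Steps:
$P{\left(T \right)} = - \frac{1}{2}$ ($P{\left(T \right)} = \frac{1}{3} - \frac{5}{6} = - \frac{1}{2}$)
$q{\left(u \right)} = - \frac{1}{2}$
$S = - \frac{1}{2} \approx -0.5$
$\frac{Q{\left(61,-65 \right)} + 32482}{9622 + h{\left(S \right)}} = \frac{-41 + 32482}{9622 - \frac{1}{2}} = \frac{32441}{\frac{19243}{2}} = 32441 \cdot \frac{2}{19243} = \frac{64882}{19243}$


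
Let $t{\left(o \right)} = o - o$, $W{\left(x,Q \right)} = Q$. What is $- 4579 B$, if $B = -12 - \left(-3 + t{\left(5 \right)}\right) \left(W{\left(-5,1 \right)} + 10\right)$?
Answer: $-96159$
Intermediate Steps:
$t{\left(o \right)} = 0$
$B = 21$ ($B = -12 - \left(-3 + 0\right) \left(1 + 10\right) = -12 - \left(-3\right) 11 = -12 - -33 = -12 + 33 = 21$)
$- 4579 B = \left(-4579\right) 21 = -96159$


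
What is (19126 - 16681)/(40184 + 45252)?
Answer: 2445/85436 ≈ 0.028618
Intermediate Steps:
(19126 - 16681)/(40184 + 45252) = 2445/85436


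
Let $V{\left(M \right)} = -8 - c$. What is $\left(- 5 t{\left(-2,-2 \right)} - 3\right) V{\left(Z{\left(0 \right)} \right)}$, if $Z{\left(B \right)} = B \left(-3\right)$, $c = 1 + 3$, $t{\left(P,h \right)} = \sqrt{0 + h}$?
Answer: $36 + 60 i \sqrt{2} \approx 36.0 + 84.853 i$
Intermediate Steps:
$t{\left(P,h \right)} = \sqrt{h}$
$c = 4$
$Z{\left(B \right)} = - 3 B$
$V{\left(M \right)} = -12$ ($V{\left(M \right)} = -8 - 4 = -12$)
$\left(- 5 t{\left(-2,-2 \right)} - 3\right) V{\left(Z{\left(0 \right)} \right)} = \left(- 5 \sqrt{-2} - 3\right) \left(-12\right) = \left(- 5 i \sqrt{2} - 3\right) \left(-12\right) = \left(-3 - 5 i \sqrt{2}\right) \left(-12\right) = 36 + 60 i \sqrt{2}$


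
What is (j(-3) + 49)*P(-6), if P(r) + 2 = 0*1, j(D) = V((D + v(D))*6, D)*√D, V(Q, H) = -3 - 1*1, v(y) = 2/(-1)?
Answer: -98 + 8*I*√3 ≈ -98.0 + 13.856*I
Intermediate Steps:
v(y) = -2 (v(y) = 2*(-1) = -2)
V(Q, H) = -4 (V(Q, H) = -3 - 1 = -4)
j(D) = -4*√D
P(r) = -2 (P(r) = -2 + 0*1 = -2 + 0 = -2)
(j(-3) + 49)*P(-6) = (-4*I*√3 + 49)*(-2) = (49 - 4*I*√3)*(-2) = -98 + 8*I*√3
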